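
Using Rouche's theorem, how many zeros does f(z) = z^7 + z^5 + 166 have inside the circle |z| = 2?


Step 1: On |z| = 2 the three terms have sizes |z^7| = 2^7 = 128, |z^5| = 2^5 = 32, |166| = 166
Step 2: The dominant term is g(z) = 166; let h(z) = z^7 + z^5 so f = g + h
Step 3: On |z| = 2: |g| = 166 and |h| <= 128 + 32 = 160
Step 4: Since 166 > 160, |h| < |g| on |z| = 2, so by Rouche f has the same number of zeros as g inside |z| < 2
Step 5: g(z) = 166 is a nonzero constant with no zeros inside |z| < 2. Answer = 0

0


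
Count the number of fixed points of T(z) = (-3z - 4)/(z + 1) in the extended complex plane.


Step 1: Fixed points satisfy T(z) = z
Step 2: z^2 + 4z + 4 = 0
Step 3: Discriminant = 4^2 - 4*1*4 = 0
Step 4: Number of fixed points = 1

1


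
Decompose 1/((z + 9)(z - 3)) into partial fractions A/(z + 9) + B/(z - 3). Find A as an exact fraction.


Step 1: Multiply both sides by (z + 9) and set z = -9
Step 2: A = 1 / (-9 - 3)
Step 3: A = 1 / (-12)
Step 4: A = -1/12

-1/12


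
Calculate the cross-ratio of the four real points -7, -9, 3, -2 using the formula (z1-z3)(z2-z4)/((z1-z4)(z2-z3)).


Step 1: (z1-z3)(z2-z4) = (-10) * (-7) = 70
Step 2: (z1-z4)(z2-z3) = (-5) * (-12) = 60
Step 3: Cross-ratio = 70/60 = 7/6

7/6


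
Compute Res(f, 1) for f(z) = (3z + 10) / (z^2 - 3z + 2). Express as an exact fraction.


Step 1: Q(z) = z^2 - 3z + 2 = (z - 1)(z - 2)
Step 2: Q'(z) = 2z - 3
Step 3: Q'(1) = -1, P(1) = 13
Step 4: Res = P(1)/Q'(1) = 13/(-1) = -13

-13


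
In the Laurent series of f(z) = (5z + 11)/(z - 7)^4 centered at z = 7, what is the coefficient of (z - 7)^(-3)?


Step 1: Write the numerator in powers of (z - 7): 5z + 11 = 5(z - 7) + (5*7 + 11) = 5(z - 7) + 46
Step 2: Divide by (z - 7)^4: f(z) = 46(z - 7)^(-4) + 5(z - 7)^(-3)
Step 3: This finite sum is the Laurent series of f about z = 7.
Step 4: Coefficient of (z - 7)^(-3) = coefficient of (z - 7) in the re-centred numerator = 5

5


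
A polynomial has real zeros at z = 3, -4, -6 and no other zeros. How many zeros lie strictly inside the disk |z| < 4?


Step 1: Check each root:
  z = 3: |3| = 3 < 4
  z = -4: |-4| = 4 >= 4
  z = -6: |-6| = 6 >= 4
Step 2: Count = 1

1


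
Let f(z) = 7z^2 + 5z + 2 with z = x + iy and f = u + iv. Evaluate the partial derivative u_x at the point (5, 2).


Step 1: f(z) = 7(x+iy)^2 + 5(x+iy) + 2
Step 2: u = 7(x^2 - y^2) + 5x + 2
Step 3: u_x = 14x + 5
Step 4: At (5, 2): u_x = 70 + 5 = 75

75


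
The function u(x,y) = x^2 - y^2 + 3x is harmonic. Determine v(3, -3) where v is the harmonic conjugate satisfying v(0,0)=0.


Step 1: v_x = -u_y = 2y + 0
Step 2: v_y = u_x = 2x + 3
Step 3: v = 2xy + 3y + C
Step 4: v(0,0) = 0 => C = 0
Step 5: v(3, -3) = -27

-27


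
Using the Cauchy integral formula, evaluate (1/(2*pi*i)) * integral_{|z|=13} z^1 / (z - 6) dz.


Step 1: f(z) = z^1, a = 6 is inside |z| = 13
Step 2: By Cauchy integral formula: (1/(2pi*i)) * integral = f(a)
Step 3: f(6) = 6^1 = 6

6


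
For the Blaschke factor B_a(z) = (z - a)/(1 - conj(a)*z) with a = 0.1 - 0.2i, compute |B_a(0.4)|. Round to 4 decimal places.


Step 1: Numerator z0 - a = 0.4 - (0.1 - 0.2i) = 0.3 + 0.2i
Step 2: Denominator 1 - conj(a)*z0 = 1 - (0.1 + 0.2i)*0.4 = 0.96 - 0.08i
Step 3: |z0 - a|^2 = 0.3^2 + 0.2^2 = 0.13; |1 - conj(a)*z0|^2 = 0.96^2 + (-0.08)^2 = 0.928
Step 4: |B_a(0.4)| = sqrt(0.13 / 0.928) = sqrt(0.140086)
Step 5: = 0.3743

0.3743


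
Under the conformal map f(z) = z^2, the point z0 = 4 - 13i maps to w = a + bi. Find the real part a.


Step 1: z0 = 4 - 13i
Step 2: z0^2 = 4^2 - (-13)^2 - 104i
Step 3: real part = 16 - 169 = -153

-153


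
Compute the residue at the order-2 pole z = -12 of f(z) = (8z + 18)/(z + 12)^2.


Step 1: Pole of order 2 at z = -12
Step 2: Res = lim d/dz [(z + 12)^2 * f(z)] as z -> -12
Step 3: (z + 12)^2 * f(z) = 8z + 18
Step 4: d/dz[8z + 18] = 8

8


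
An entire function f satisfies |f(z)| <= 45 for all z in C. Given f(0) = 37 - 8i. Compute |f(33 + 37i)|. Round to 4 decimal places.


Step 1: By Liouville's theorem, a bounded entire function is constant.
Step 2: f(z) = f(0) = 37 - 8i for all z.
Step 3: |f(w)| = |37 - 8i| = sqrt(1369 + 64)
Step 4: = 37.855

37.855


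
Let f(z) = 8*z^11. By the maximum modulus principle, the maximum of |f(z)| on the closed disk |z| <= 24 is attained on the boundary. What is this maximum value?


Step 1: On |z| = 24, |f(z)| = 8 * |z|^11 = 8 * 24^11
Step 2: By maximum modulus principle, maximum is on boundary.
Step 3: Maximum = 8 * 1521681143169024 = 12173449145352192

12173449145352192


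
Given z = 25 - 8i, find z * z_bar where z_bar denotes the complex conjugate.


Step 1: conj(z) = 25 + 8i
Step 2: z * conj(z) = 25^2 + (-8)^2
Step 3: = 625 + 64 = 689

689


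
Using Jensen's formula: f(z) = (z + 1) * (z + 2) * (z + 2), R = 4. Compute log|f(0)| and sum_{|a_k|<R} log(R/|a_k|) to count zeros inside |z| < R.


Jensen's formula: (1/2pi)*integral log|f(Re^it)|dt = log|f(0)| + sum_{|a_k|<R} log(R/|a_k|)
Step 1: f(0) = 1 * 2 * 2 = 4
Step 2: log|f(0)| = log|-1| + log|-2| + log|-2| = 1.3863
Step 3: Zeros inside |z| < 4: -1, -2, -2
Step 4: Jensen sum = log(4/1) + log(4/2) + log(4/2) = 2.7726
Step 5: n(R) = number of terms in the Jensen sum = count of zeros inside |z| < 4 = 3

3


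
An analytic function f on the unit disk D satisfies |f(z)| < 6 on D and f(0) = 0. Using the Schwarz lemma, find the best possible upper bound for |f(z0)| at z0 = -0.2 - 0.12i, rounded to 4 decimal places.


Step 1: g = f/6 maps D -> D with g(0) = 0, so by the Schwarz lemma |g(z)| <= |z|, i.e. |f(z)| <= 6|z|; this is sharp (f(z) = 6z).
Step 2: |z0|^2 = (-0.2)^2 + (-0.12)^2 = 0.0544
Step 3: |z0| = sqrt(0.0544) = 0.233238
Step 4: Best bound = 6 * |z0| = 6 * 0.233238 = 1.3994

1.3994


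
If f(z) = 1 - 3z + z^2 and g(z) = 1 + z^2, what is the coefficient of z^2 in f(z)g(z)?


Step 1: z^2 term in f*g comes from: (1)*(z^2) + (-3z)*(0) + (z^2)*(1)
Step 2: = 1 + 0 + 1
Step 3: = 2

2


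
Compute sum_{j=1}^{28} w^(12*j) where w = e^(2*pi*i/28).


Step 1: The sum sum_{j=1}^{n} w^(k*j) equals n if n | k, else 0.
Step 2: Here n = 28, k = 12
Step 3: Does n divide k? 28 | 12 -> False
Step 4: Sum = 0

0


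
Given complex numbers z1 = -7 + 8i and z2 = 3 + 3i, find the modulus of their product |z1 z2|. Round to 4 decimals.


Step 1: |z1| = sqrt((-7)^2 + 8^2) = sqrt(113)
Step 2: |z2| = sqrt(3^2 + 3^2) = sqrt(18)
Step 3: |z1*z2| = |z1|*|z2| = sqrt(113) * sqrt(18) = sqrt(113 * 18) = sqrt(2034)
Step 4: = 45.0999

45.0999


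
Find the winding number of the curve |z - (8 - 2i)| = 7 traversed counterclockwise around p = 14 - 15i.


Step 1: Center c = (8, -2), radius = 7
Step 2: |p - c|^2 = 6^2 + (-13)^2 = 205
Step 3: r^2 = 49
Step 4: |p-c| > r so winding number = 0

0


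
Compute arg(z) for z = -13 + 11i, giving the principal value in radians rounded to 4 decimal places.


Step 1: z = -13 + 11i
Step 2: arg(z) = atan2(11, -13)
Step 3: arg(z) = 2.4393

2.4393


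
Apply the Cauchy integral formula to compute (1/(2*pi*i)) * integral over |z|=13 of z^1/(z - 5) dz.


Step 1: f(z) = z^1, a = 5 is inside |z| = 13
Step 2: By Cauchy integral formula: (1/(2pi*i)) * integral = f(a)
Step 3: f(5) = 5^1 = 5

5


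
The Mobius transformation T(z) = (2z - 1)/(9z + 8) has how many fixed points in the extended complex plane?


Step 1: Fixed points satisfy T(z) = z
Step 2: 9z^2 + 6z + 1 = 0
Step 3: Discriminant = 6^2 - 4*9*1 = 0
Step 4: Number of fixed points = 1

1


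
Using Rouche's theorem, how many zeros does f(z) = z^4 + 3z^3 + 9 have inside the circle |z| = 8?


Step 1: On |z| = 8 the three terms have sizes |z^4| = 8^4 = 4096, |3z^3| = 3*8^3 = 1536, |9| = 9
Step 2: The dominant term is g(z) = z^4; let h(z) = 3z^3 + 9 so f = g + h
Step 3: On |z| = 8: |g| = 4096 and |h| <= 1536 + 9 = 1545
Step 4: Since 4096 > 1545, |h| < |g| on |z| = 8, so by Rouche f has the same number of zeros as g inside |z| < 8
Step 5: g(z) = z^4 has 4 zeros (all at the origin) inside |z| < 8. Answer = 4

4


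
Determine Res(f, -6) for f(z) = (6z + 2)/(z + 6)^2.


Step 1: Pole of order 2 at z = -6
Step 2: Res = lim d/dz [(z + 6)^2 * f(z)] as z -> -6
Step 3: (z + 6)^2 * f(z) = 6z + 2
Step 4: d/dz[6z + 2] = 6

6


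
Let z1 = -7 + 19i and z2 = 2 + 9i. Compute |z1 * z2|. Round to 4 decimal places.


Step 1: |z1| = sqrt((-7)^2 + 19^2) = sqrt(410)
Step 2: |z2| = sqrt(2^2 + 9^2) = sqrt(85)
Step 3: |z1*z2| = |z1|*|z2| = sqrt(410) * sqrt(85) = sqrt(410 * 85) = sqrt(34850)
Step 4: = 186.6815

186.6815


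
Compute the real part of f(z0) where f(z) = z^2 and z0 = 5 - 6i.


Step 1: z0 = 5 - 6i
Step 2: z0^2 = 5^2 - (-6)^2 - 60i
Step 3: real part = 25 - 36 = -11

-11


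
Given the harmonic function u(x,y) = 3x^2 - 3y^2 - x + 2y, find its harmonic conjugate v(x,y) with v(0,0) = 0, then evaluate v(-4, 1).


Step 1: v_x = -u_y = 6y - 2
Step 2: v_y = u_x = 6x - 1
Step 3: v = 6xy - 2x - y + C
Step 4: v(0,0) = 0 => C = 0
Step 5: v(-4, 1) = -17

-17


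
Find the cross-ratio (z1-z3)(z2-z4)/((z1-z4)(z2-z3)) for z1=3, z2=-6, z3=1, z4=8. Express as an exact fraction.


Step 1: (z1-z3)(z2-z4) = 2 * (-14) = -28
Step 2: (z1-z4)(z2-z3) = (-5) * (-7) = 35
Step 3: Cross-ratio = -28/35 = -4/5

-4/5


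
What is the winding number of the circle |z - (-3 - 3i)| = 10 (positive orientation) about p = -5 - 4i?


Step 1: Center c = (-3, -3), radius = 10
Step 2: |p - c|^2 = (-2)^2 + (-1)^2 = 5
Step 3: r^2 = 100
Step 4: |p-c| < r so winding number = 1

1


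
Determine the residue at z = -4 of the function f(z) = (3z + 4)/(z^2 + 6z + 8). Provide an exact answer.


Step 1: Q(z) = z^2 + 6z + 8 = (z + 4)(z + 2)
Step 2: Q'(z) = 2z + 6
Step 3: Q'(-4) = -2, P(-4) = -8
Step 4: Res = P(-4)/Q'(-4) = -8/(-2) = 4

4


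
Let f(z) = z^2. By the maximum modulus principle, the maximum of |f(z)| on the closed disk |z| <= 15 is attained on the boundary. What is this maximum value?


Step 1: On |z| = 15, |f(z)| = |z|^2 = 15^2
Step 2: By maximum modulus principle, maximum is on boundary.
Step 3: Maximum = 225 = 225

225


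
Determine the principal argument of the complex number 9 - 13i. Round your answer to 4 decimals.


Step 1: z = 9 - 13i
Step 2: arg(z) = atan2(-13, 9)
Step 3: arg(z) = -0.9653

-0.9653


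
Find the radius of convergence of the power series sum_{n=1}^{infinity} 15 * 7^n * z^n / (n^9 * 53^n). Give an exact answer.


Step 1: General term a_n = 15 * 7^n / (n^9 * 53^n)
Step 2: By the root test, |a_n|^(1/n) = 15^(1/n) * 7 / (n^(9/n) * 53) -> 7/53 as n -> infinity (since 15^(1/n) -> 1 and n^(9/n) -> 1)
Step 3: R = 1/lim|a_n|^(1/n) = 53/7

53/7


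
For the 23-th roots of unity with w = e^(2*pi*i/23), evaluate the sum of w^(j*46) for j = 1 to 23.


Step 1: The sum sum_{j=1}^{n} w^(k*j) equals n if n | k, else 0.
Step 2: Here n = 23, k = 46
Step 3: Does n divide k? 23 | 46 -> True
Step 4: Sum = 23

23


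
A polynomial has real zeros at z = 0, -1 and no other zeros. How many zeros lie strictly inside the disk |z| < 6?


Step 1: Check each root:
  z = 0: |0| = 0 < 6
  z = -1: |-1| = 1 < 6
Step 2: Count = 2

2


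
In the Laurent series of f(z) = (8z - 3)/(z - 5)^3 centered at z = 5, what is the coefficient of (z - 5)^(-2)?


Step 1: Write the numerator in powers of (z - 5): 8z - 3 = 8(z - 5) + (8*5 - 3) = 8(z - 5) + 37
Step 2: Divide by (z - 5)^3: f(z) = 37(z - 5)^(-3) + 8(z - 5)^(-2)
Step 3: This finite sum is the Laurent series of f about z = 5.
Step 4: Coefficient of (z - 5)^(-2) = coefficient of (z - 5) in the re-centred numerator = 8

8


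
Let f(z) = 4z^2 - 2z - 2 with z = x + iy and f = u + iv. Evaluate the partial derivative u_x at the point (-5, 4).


Step 1: f(z) = 4(x+iy)^2 - 2(x+iy) - 2
Step 2: u = 4(x^2 - y^2) - 2x - 2
Step 3: u_x = 8x - 2
Step 4: At (-5, 4): u_x = -40 - 2 = -42

-42


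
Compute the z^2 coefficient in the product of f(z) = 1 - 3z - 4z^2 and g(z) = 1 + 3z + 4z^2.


Step 1: z^2 term in f*g comes from: (1)*(4z^2) + (-3z)*(3z) + (-4z^2)*(1)
Step 2: = 4 - 9 - 4
Step 3: = -9

-9


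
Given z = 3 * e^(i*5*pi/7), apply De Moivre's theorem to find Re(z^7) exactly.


Step 1: By De Moivre's theorem, z^7 = 3^7 * e^(i*7*5*pi/7) = 2187 * (cos(5*pi) + i*sin(5*pi))
Step 2: |z|^7 = 3^7 = 2187
Step 3: Reduce the angle mod 2*pi: 5*pi - 4*pi = pi
Step 4: cos(pi) = -1
Step 5: Re(z^7) = 2187 * (-1) = -2187

-2187


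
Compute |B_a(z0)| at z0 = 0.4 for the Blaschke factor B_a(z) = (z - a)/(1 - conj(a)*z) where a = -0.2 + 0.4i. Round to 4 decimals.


Step 1: Numerator z0 - a = 0.4 - (-0.2 + 0.4i) = 0.6 - 0.4i
Step 2: Denominator 1 - conj(a)*z0 = 1 - (-0.2 - 0.4i)*0.4 = 1.08 + 0.16i
Step 3: |z0 - a|^2 = 0.6^2 + (-0.4)^2 = 0.52; |1 - conj(a)*z0|^2 = 1.08^2 + 0.16^2 = 1.192
Step 4: |B_a(0.4)| = sqrt(0.52 / 1.192) = sqrt(0.436242)
Step 5: = 0.6605

0.6605


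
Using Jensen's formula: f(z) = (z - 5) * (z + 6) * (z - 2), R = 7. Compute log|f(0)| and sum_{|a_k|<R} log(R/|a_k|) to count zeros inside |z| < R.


Jensen's formula: (1/2pi)*integral log|f(Re^it)|dt = log|f(0)| + sum_{|a_k|<R} log(R/|a_k|)
Step 1: f(0) = (-5) * 6 * (-2) = 60
Step 2: log|f(0)| = log|5| + log|-6| + log|2| = 4.0943
Step 3: Zeros inside |z| < 7: 5, -6, 2
Step 4: Jensen sum = log(7/5) + log(7/6) + log(7/2) = 1.7434
Step 5: n(R) = number of terms in the Jensen sum = count of zeros inside |z| < 7 = 3

3


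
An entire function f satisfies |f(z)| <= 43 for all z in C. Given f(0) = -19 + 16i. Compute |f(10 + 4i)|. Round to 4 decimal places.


Step 1: By Liouville's theorem, a bounded entire function is constant.
Step 2: f(z) = f(0) = -19 + 16i for all z.
Step 3: |f(w)| = |-19 + 16i| = sqrt(361 + 256)
Step 4: = 24.8395

24.8395


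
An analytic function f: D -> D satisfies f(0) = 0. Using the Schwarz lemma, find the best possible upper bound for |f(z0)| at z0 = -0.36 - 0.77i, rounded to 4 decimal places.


Step 1: Schwarz lemma: if f: D -> D is analytic with f(0) = 0, then |f(z)| <= |z| for all z in D, and this is sharp (f(z) = z).
Step 2: |z0|^2 = (-0.36)^2 + (-0.77)^2 = 0.7225
Step 3: |z0| = sqrt(0.7225) = 0.85
Step 4: Best bound = |z0| = 0.85

0.85


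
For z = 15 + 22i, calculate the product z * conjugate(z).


Step 1: conj(z) = 15 - 22i
Step 2: z * conj(z) = 15^2 + 22^2
Step 3: = 225 + 484 = 709

709


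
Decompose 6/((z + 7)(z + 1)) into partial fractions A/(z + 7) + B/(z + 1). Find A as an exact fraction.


Step 1: Multiply both sides by (z + 7) and set z = -7
Step 2: A = 6 / (-7 + 1)
Step 3: A = 6 / (-6)
Step 4: A = -1

-1


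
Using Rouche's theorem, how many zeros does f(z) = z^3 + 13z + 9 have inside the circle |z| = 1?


Step 1: On |z| = 1 the three terms have sizes |z^3| = 1^3 = 1, |13z| = 13*1 = 13, |9| = 9
Step 2: The dominant term is g(z) = 13z; let h(z) = z^3 + 9 so f = g + h
Step 3: On |z| = 1: |g| = 13 and |h| <= 1 + 9 = 10
Step 4: Since 13 > 10, |h| < |g| on |z| = 1, so by Rouche f has the same number of zeros as g inside |z| < 1
Step 5: g(z) = 13z has 1 zero (at the origin, multiplicity 1) inside |z| < 1. Answer = 1

1


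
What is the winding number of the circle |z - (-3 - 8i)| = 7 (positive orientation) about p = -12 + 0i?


Step 1: Center c = (-3, -8), radius = 7
Step 2: |p - c|^2 = (-9)^2 + 8^2 = 145
Step 3: r^2 = 49
Step 4: |p-c| > r so winding number = 0

0


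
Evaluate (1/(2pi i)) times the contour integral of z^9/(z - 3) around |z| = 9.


Step 1: f(z) = z^9, a = 3 is inside |z| = 9
Step 2: By Cauchy integral formula: (1/(2pi*i)) * integral = f(a)
Step 3: f(3) = 3^9 = 19683

19683


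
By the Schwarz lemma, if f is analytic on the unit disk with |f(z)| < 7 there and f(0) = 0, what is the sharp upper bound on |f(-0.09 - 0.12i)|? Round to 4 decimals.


Step 1: g = f/7 maps D -> D with g(0) = 0, so by the Schwarz lemma |g(z)| <= |z|, i.e. |f(z)| <= 7|z|; this is sharp (f(z) = 7z).
Step 2: |z0|^2 = (-0.09)^2 + (-0.12)^2 = 0.0225
Step 3: |z0| = sqrt(0.0225) = 0.15
Step 4: Best bound = 7 * |z0| = 7 * 0.15 = 1.05

1.05


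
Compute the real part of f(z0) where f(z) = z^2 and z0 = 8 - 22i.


Step 1: z0 = 8 - 22i
Step 2: z0^2 = 8^2 - (-22)^2 - 352i
Step 3: real part = 64 - 484 = -420

-420


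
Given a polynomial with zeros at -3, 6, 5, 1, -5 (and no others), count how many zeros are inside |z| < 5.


Step 1: Check each root:
  z = -3: |-3| = 3 < 5
  z = 6: |6| = 6 >= 5
  z = 5: |5| = 5 >= 5
  z = 1: |1| = 1 < 5
  z = -5: |-5| = 5 >= 5
Step 2: Count = 2

2


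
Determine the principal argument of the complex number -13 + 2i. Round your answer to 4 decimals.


Step 1: z = -13 + 2i
Step 2: arg(z) = atan2(2, -13)
Step 3: arg(z) = 2.9889

2.9889


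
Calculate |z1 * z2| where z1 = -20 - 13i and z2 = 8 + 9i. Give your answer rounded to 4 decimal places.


Step 1: |z1| = sqrt((-20)^2 + (-13)^2) = sqrt(569)
Step 2: |z2| = sqrt(8^2 + 9^2) = sqrt(145)
Step 3: |z1*z2| = |z1|*|z2| = sqrt(569) * sqrt(145) = sqrt(569 * 145) = sqrt(82505)
Step 4: = 287.2368

287.2368


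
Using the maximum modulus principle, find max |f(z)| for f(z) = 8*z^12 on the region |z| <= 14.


Step 1: On |z| = 14, |f(z)| = 8 * |z|^12 = 8 * 14^12
Step 2: By maximum modulus principle, maximum is on boundary.
Step 3: Maximum = 8 * 56693912375296 = 453551299002368

453551299002368


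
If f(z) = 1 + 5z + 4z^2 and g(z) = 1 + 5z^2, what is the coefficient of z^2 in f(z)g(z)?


Step 1: z^2 term in f*g comes from: (1)*(5z^2) + (5z)*(0) + (4z^2)*(1)
Step 2: = 5 + 0 + 4
Step 3: = 9

9


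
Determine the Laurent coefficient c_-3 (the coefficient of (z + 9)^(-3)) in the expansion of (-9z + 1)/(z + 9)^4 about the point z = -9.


Step 1: Write the numerator in powers of (z + 9): -9z + 1 = -9(z + 9) + (-9*(-9) + 1) = -9(z + 9) + 82
Step 2: Divide by (z + 9)^4: f(z) = 82(z + 9)^(-4) - 9(z + 9)^(-3)
Step 3: This finite sum is the Laurent series of f about z = -9.
Step 4: Coefficient of (z + 9)^(-3) = coefficient of (z + 9) in the re-centred numerator = -9

-9


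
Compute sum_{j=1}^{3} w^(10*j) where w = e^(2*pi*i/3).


Step 1: The sum sum_{j=1}^{n} w^(k*j) equals n if n | k, else 0.
Step 2: Here n = 3, k = 10
Step 3: Does n divide k? 3 | 10 -> False
Step 4: Sum = 0

0


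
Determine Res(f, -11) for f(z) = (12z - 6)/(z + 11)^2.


Step 1: Pole of order 2 at z = -11
Step 2: Res = lim d/dz [(z + 11)^2 * f(z)] as z -> -11
Step 3: (z + 11)^2 * f(z) = 12z - 6
Step 4: d/dz[12z - 6] = 12

12


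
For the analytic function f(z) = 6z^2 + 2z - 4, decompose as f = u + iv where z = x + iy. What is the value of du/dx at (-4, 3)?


Step 1: f(z) = 6(x+iy)^2 + 2(x+iy) - 4
Step 2: u = 6(x^2 - y^2) + 2x - 4
Step 3: u_x = 12x + 2
Step 4: At (-4, 3): u_x = -48 + 2 = -46

-46


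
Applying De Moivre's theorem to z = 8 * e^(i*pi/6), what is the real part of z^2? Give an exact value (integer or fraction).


Step 1: By De Moivre's theorem, z^2 = 8^2 * e^(i*2*pi/6) = 64 * (cos(pi/3) + i*sin(pi/3))
Step 2: |z|^2 = 8^2 = 64
Step 3: The angle pi/3 already lies in [0, 2*pi)
Step 4: cos(pi/3) = 1/2
Step 5: Re(z^2) = 64 * 1/2 = 32

32


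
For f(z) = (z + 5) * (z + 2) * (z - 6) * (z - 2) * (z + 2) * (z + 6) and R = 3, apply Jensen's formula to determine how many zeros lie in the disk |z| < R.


Jensen's formula: (1/2pi)*integral log|f(Re^it)|dt = log|f(0)| + sum_{|a_k|<R} log(R/|a_k|)
Step 1: f(0) = 5 * 2 * (-6) * (-2) * 2 * 6 = 1440
Step 2: log|f(0)| = log|-5| + log|-2| + log|6| + log|2| + log|-2| + log|-6| = 7.2724
Step 3: Zeros inside |z| < 3: -2, 2, -2
Step 4: Jensen sum = log(3/2) + log(3/2) + log(3/2) = 1.2164
Step 5: n(R) = number of terms in the Jensen sum = count of zeros inside |z| < 3 = 3

3


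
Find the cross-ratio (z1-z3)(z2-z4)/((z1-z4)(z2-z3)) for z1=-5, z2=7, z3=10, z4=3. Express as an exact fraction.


Step 1: (z1-z3)(z2-z4) = (-15) * 4 = -60
Step 2: (z1-z4)(z2-z3) = (-8) * (-3) = 24
Step 3: Cross-ratio = -60/24 = -5/2

-5/2


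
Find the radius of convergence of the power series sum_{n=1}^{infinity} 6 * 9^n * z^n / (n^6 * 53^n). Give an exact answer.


Step 1: General term a_n = 6 * 9^n / (n^6 * 53^n)
Step 2: By the root test, |a_n|^(1/n) = 6^(1/n) * 9 / (n^(6/n) * 53) -> 9/53 as n -> infinity (since 6^(1/n) -> 1 and n^(6/n) -> 1)
Step 3: R = 1/lim|a_n|^(1/n) = 53/9

53/9


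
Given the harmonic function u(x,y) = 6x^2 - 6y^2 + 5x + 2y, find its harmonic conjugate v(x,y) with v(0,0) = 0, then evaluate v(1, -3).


Step 1: v_x = -u_y = 12y - 2
Step 2: v_y = u_x = 12x + 5
Step 3: v = 12xy - 2x + 5y + C
Step 4: v(0,0) = 0 => C = 0
Step 5: v(1, -3) = -53

-53


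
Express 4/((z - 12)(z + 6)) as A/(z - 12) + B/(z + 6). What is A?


Step 1: Multiply both sides by (z - 12) and set z = 12
Step 2: A = 4 / (12 + 6)
Step 3: A = 4 / 18
Step 4: A = 2/9

2/9


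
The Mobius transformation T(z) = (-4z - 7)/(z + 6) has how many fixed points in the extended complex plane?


Step 1: Fixed points satisfy T(z) = z
Step 2: z^2 + 10z + 7 = 0
Step 3: Discriminant = 10^2 - 4*1*7 = 72
Step 4: Number of fixed points = 2

2


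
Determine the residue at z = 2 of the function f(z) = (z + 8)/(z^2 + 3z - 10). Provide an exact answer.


Step 1: Q(z) = z^2 + 3z - 10 = (z - 2)(z + 5)
Step 2: Q'(z) = 2z + 3
Step 3: Q'(2) = 7, P(2) = 10
Step 4: Res = P(2)/Q'(2) = 10/7 = 10/7

10/7


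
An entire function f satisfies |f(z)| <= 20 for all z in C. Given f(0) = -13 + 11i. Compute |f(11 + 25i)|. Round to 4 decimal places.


Step 1: By Liouville's theorem, a bounded entire function is constant.
Step 2: f(z) = f(0) = -13 + 11i for all z.
Step 3: |f(w)| = |-13 + 11i| = sqrt(169 + 121)
Step 4: = 17.0294

17.0294


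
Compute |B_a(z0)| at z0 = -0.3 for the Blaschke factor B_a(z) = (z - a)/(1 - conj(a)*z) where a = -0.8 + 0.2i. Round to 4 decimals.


Step 1: Numerator z0 - a = -0.3 - (-0.8 + 0.2i) = 0.5 - 0.2i
Step 2: Denominator 1 - conj(a)*z0 = 1 - (-0.8 - 0.2i)*(-0.3) = 0.76 - 0.06i
Step 3: |z0 - a|^2 = 0.5^2 + (-0.2)^2 = 0.29; |1 - conj(a)*z0|^2 = 0.76^2 + (-0.06)^2 = 0.5812
Step 4: |B_a(-0.3)| = sqrt(0.29 / 0.5812) = sqrt(0.498968)
Step 5: = 0.7064

0.7064


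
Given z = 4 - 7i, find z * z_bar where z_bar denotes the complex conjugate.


Step 1: conj(z) = 4 + 7i
Step 2: z * conj(z) = 4^2 + (-7)^2
Step 3: = 16 + 49 = 65

65


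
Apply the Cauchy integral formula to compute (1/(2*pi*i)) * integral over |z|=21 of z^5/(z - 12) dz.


Step 1: f(z) = z^5, a = 12 is inside |z| = 21
Step 2: By Cauchy integral formula: (1/(2pi*i)) * integral = f(a)
Step 3: f(12) = 12^5 = 248832

248832


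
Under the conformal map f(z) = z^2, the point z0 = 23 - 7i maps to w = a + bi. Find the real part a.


Step 1: z0 = 23 - 7i
Step 2: z0^2 = 23^2 - (-7)^2 - 322i
Step 3: real part = 529 - 49 = 480

480


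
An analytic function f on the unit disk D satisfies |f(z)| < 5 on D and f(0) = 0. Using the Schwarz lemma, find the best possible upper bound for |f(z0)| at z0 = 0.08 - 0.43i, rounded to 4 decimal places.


Step 1: g = f/5 maps D -> D with g(0) = 0, so by the Schwarz lemma |g(z)| <= |z|, i.e. |f(z)| <= 5|z|; this is sharp (f(z) = 5z).
Step 2: |z0|^2 = 0.08^2 + (-0.43)^2 = 0.1913
Step 3: |z0| = sqrt(0.1913) = 0.437379
Step 4: Best bound = 5 * |z0| = 5 * 0.437379 = 2.1869

2.1869


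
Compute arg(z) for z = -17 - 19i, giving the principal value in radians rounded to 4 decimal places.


Step 1: z = -17 - 19i
Step 2: arg(z) = atan2(-19, -17)
Step 3: arg(z) = -2.3007

-2.3007


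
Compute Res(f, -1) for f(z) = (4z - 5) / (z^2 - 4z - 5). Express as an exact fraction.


Step 1: Q(z) = z^2 - 4z - 5 = (z + 1)(z - 5)
Step 2: Q'(z) = 2z - 4
Step 3: Q'(-1) = -6, P(-1) = -9
Step 4: Res = P(-1)/Q'(-1) = -9/(-6) = 3/2

3/2


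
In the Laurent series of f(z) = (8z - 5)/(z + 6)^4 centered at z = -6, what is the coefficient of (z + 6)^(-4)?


Step 1: Write the numerator in powers of (z + 6): 8z - 5 = 8(z + 6) + (8*(-6) - 5) = 8(z + 6) - 53
Step 2: Divide by (z + 6)^4: f(z) = -53(z + 6)^(-4) + 8(z + 6)^(-3)
Step 3: This finite sum is the Laurent series of f about z = -6.
Step 4: Coefficient of (z + 6)^(-4) = 8*(-6) - 5 = -53

-53


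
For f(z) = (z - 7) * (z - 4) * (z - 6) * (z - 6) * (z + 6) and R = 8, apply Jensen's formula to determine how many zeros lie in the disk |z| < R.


Jensen's formula: (1/2pi)*integral log|f(Re^it)|dt = log|f(0)| + sum_{|a_k|<R} log(R/|a_k|)
Step 1: f(0) = (-7) * (-4) * (-6) * (-6) * 6 = 6048
Step 2: log|f(0)| = log|7| + log|4| + log|6| + log|6| + log|-6| = 8.7075
Step 3: Zeros inside |z| < 8: 7, 4, 6, 6, -6
Step 4: Jensen sum = log(8/7) + log(8/4) + log(8/6) + log(8/6) + log(8/6) = 1.6897
Step 5: n(R) = number of terms in the Jensen sum = count of zeros inside |z| < 8 = 5

5


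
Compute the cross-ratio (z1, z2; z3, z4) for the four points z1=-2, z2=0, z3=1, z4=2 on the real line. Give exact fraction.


Step 1: (z1-z3)(z2-z4) = (-3) * (-2) = 6
Step 2: (z1-z4)(z2-z3) = (-4) * (-1) = 4
Step 3: Cross-ratio = 6/4 = 3/2

3/2


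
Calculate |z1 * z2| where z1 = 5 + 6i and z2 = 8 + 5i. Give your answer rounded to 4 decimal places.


Step 1: |z1| = sqrt(5^2 + 6^2) = sqrt(61)
Step 2: |z2| = sqrt(8^2 + 5^2) = sqrt(89)
Step 3: |z1*z2| = |z1|*|z2| = sqrt(61) * sqrt(89) = sqrt(61 * 89) = sqrt(5429)
Step 4: = 73.6817

73.6817


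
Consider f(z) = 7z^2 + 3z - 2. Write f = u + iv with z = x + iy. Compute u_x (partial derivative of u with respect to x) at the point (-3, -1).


Step 1: f(z) = 7(x+iy)^2 + 3(x+iy) - 2
Step 2: u = 7(x^2 - y^2) + 3x - 2
Step 3: u_x = 14x + 3
Step 4: At (-3, -1): u_x = -42 + 3 = -39

-39


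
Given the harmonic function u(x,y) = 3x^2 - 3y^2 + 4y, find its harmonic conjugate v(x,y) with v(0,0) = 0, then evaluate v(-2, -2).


Step 1: v_x = -u_y = 6y - 4
Step 2: v_y = u_x = 6x + 0
Step 3: v = 6xy - 4x + C
Step 4: v(0,0) = 0 => C = 0
Step 5: v(-2, -2) = 32

32


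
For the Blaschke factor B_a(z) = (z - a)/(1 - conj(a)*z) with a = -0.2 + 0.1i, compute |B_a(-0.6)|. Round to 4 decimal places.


Step 1: Numerator z0 - a = -0.6 - (-0.2 + 0.1i) = -0.4 - 0.1i
Step 2: Denominator 1 - conj(a)*z0 = 1 - (-0.2 - 0.1i)*(-0.6) = 0.88 - 0.06i
Step 3: |z0 - a|^2 = (-0.4)^2 + (-0.1)^2 = 0.17; |1 - conj(a)*z0|^2 = 0.88^2 + (-0.06)^2 = 0.778
Step 4: |B_a(-0.6)| = sqrt(0.17 / 0.778) = sqrt(0.218509)
Step 5: = 0.4674

0.4674


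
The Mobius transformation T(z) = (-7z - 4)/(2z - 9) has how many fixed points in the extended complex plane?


Step 1: Fixed points satisfy T(z) = z
Step 2: 2z^2 - 2z + 4 = 0
Step 3: Discriminant = (-2)^2 - 4*2*4 = -28
Step 4: Number of fixed points = 2

2


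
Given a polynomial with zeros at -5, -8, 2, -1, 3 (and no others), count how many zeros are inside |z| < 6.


Step 1: Check each root:
  z = -5: |-5| = 5 < 6
  z = -8: |-8| = 8 >= 6
  z = 2: |2| = 2 < 6
  z = -1: |-1| = 1 < 6
  z = 3: |3| = 3 < 6
Step 2: Count = 4

4


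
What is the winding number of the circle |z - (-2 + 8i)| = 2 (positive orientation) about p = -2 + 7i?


Step 1: Center c = (-2, 8), radius = 2
Step 2: |p - c|^2 = 0^2 + (-1)^2 = 1
Step 3: r^2 = 4
Step 4: |p-c| < r so winding number = 1

1


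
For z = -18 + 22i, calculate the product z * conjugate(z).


Step 1: conj(z) = -18 - 22i
Step 2: z * conj(z) = (-18)^2 + 22^2
Step 3: = 324 + 484 = 808

808


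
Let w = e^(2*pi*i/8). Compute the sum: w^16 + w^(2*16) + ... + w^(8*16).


Step 1: The sum sum_{j=1}^{n} w^(k*j) equals n if n | k, else 0.
Step 2: Here n = 8, k = 16
Step 3: Does n divide k? 8 | 16 -> True
Step 4: Sum = 8

8


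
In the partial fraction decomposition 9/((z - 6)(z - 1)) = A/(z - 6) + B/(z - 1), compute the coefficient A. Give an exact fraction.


Step 1: Multiply both sides by (z - 6) and set z = 6
Step 2: A = 9 / (6 - 1)
Step 3: A = 9 / 5
Step 4: A = 9/5

9/5


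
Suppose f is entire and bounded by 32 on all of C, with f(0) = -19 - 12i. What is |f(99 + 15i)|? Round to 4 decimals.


Step 1: By Liouville's theorem, a bounded entire function is constant.
Step 2: f(z) = f(0) = -19 - 12i for all z.
Step 3: |f(w)| = |-19 - 12i| = sqrt(361 + 144)
Step 4: = 22.4722

22.4722


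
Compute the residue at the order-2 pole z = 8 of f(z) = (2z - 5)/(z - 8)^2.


Step 1: Pole of order 2 at z = 8
Step 2: Res = lim d/dz [(z - 8)^2 * f(z)] as z -> 8
Step 3: (z - 8)^2 * f(z) = 2z - 5
Step 4: d/dz[2z - 5] = 2

2


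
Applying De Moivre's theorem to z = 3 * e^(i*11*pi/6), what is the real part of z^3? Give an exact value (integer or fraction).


Step 1: By De Moivre's theorem, z^3 = 3^3 * e^(i*3*11*pi/6) = 27 * (cos(11*pi/2) + i*sin(11*pi/2))
Step 2: |z|^3 = 3^3 = 27
Step 3: Reduce the angle mod 2*pi: 11*pi/2 - 4*pi = 3*pi/2
Step 4: cos(3*pi/2) = 0
Step 5: Re(z^3) = 27 * 0 = 0

0


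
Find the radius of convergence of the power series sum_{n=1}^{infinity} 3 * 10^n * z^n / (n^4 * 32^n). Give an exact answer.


Step 1: General term a_n = 3 * 10^n / (n^4 * 32^n)
Step 2: By the root test, |a_n|^(1/n) = 3^(1/n) * 10 / (n^(4/n) * 32) -> 10/32 as n -> infinity (since 3^(1/n) -> 1 and n^(4/n) -> 1)
Step 3: R = 1/lim|a_n|^(1/n) = 32/10 = 16/5

16/5


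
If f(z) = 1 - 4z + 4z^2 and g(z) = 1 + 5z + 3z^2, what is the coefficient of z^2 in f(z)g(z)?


Step 1: z^2 term in f*g comes from: (1)*(3z^2) + (-4z)*(5z) + (4z^2)*(1)
Step 2: = 3 - 20 + 4
Step 3: = -13

-13


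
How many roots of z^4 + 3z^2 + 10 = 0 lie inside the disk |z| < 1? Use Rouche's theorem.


Step 1: On |z| = 1 the three terms have sizes |z^4| = 1^4 = 1, |3z^2| = 3*1^2 = 3, |10| = 10
Step 2: The dominant term is g(z) = 10; let h(z) = z^4 + 3z^2 so f = g + h
Step 3: On |z| = 1: |g| = 10 and |h| <= 1 + 3 = 4
Step 4: Since 10 > 4, |h| < |g| on |z| = 1, so by Rouche f has the same number of zeros as g inside |z| < 1
Step 5: g(z) = 10 is a nonzero constant with no zeros inside |z| < 1. Answer = 0

0


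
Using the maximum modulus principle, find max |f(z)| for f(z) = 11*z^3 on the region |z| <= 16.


Step 1: On |z| = 16, |f(z)| = 11 * |z|^3 = 11 * 16^3
Step 2: By maximum modulus principle, maximum is on boundary.
Step 3: Maximum = 11 * 4096 = 45056

45056


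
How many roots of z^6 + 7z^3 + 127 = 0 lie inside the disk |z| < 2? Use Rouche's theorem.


Step 1: On |z| = 2 the three terms have sizes |z^6| = 2^6 = 64, |7z^3| = 7*2^3 = 56, |127| = 127
Step 2: The dominant term is g(z) = 127; let h(z) = z^6 + 7z^3 so f = g + h
Step 3: On |z| = 2: |g| = 127 and |h| <= 64 + 56 = 120
Step 4: Since 127 > 120, |h| < |g| on |z| = 2, so by Rouche f has the same number of zeros as g inside |z| < 2
Step 5: g(z) = 127 is a nonzero constant with no zeros inside |z| < 2. Answer = 0

0


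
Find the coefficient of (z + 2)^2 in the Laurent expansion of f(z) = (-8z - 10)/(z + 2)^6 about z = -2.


Step 1: Write the numerator in powers of (z + 2): -8z - 10 = -8(z + 2) + (-8*(-2) - 10) = -8(z + 2) + 6
Step 2: Divide by (z + 2)^6: f(z) = 6(z + 2)^(-6) - 8(z + 2)^(-5)
Step 3: This finite sum is the Laurent series of f about z = -2.
Step 4: Only the powers -6 and -5 appear, so the coefficient of (z + 2)^2 = 0

0


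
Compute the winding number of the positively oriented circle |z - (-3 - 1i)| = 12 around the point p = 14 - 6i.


Step 1: Center c = (-3, -1), radius = 12
Step 2: |p - c|^2 = 17^2 + (-5)^2 = 314
Step 3: r^2 = 144
Step 4: |p-c| > r so winding number = 0

0


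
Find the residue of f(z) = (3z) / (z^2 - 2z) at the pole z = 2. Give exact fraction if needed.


Step 1: Q(z) = z^2 - 2z = (z - 2)(z)
Step 2: Q'(z) = 2z - 2
Step 3: Q'(2) = 2, P(2) = 6
Step 4: Res = P(2)/Q'(2) = 6/2 = 3

3


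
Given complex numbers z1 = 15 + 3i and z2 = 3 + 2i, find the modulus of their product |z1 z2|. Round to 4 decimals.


Step 1: |z1| = sqrt(15^2 + 3^2) = sqrt(234)
Step 2: |z2| = sqrt(3^2 + 2^2) = sqrt(13)
Step 3: |z1*z2| = |z1|*|z2| = sqrt(234) * sqrt(13) = sqrt(234 * 13) = sqrt(3042)
Step 4: = 55.1543

55.1543


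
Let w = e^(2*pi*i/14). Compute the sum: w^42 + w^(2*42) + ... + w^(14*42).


Step 1: The sum sum_{j=1}^{n} w^(k*j) equals n if n | k, else 0.
Step 2: Here n = 14, k = 42
Step 3: Does n divide k? 14 | 42 -> True
Step 4: Sum = 14

14


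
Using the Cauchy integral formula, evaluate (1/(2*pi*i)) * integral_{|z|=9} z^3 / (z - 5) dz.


Step 1: f(z) = z^3, a = 5 is inside |z| = 9
Step 2: By Cauchy integral formula: (1/(2pi*i)) * integral = f(a)
Step 3: f(5) = 5^3 = 125

125


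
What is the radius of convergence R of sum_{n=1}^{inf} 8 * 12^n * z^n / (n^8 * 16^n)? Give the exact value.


Step 1: General term a_n = 8 * 12^n / (n^8 * 16^n)
Step 2: By the root test, |a_n|^(1/n) = 8^(1/n) * 12 / (n^(8/n) * 16) -> 12/16 as n -> infinity (since 8^(1/n) -> 1 and n^(8/n) -> 1)
Step 3: R = 1/lim|a_n|^(1/n) = 16/12 = 4/3

4/3


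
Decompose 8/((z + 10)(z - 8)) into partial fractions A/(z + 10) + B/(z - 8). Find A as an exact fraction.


Step 1: Multiply both sides by (z + 10) and set z = -10
Step 2: A = 8 / (-10 - 8)
Step 3: A = 8 / (-18)
Step 4: A = -4/9

-4/9


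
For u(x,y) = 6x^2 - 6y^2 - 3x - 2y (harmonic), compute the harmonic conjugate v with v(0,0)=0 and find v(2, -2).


Step 1: v_x = -u_y = 12y + 2
Step 2: v_y = u_x = 12x - 3
Step 3: v = 12xy + 2x - 3y + C
Step 4: v(0,0) = 0 => C = 0
Step 5: v(2, -2) = -38

-38


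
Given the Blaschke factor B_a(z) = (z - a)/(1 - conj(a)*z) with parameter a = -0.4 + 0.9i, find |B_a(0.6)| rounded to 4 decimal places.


Step 1: Numerator z0 - a = 0.6 - (-0.4 + 0.9i) = 1 - 0.9i
Step 2: Denominator 1 - conj(a)*z0 = 1 - (-0.4 - 0.9i)*0.6 = 1.24 + 0.54i
Step 3: |z0 - a|^2 = 1^2 + (-0.9)^2 = 1.81; |1 - conj(a)*z0|^2 = 1.24^2 + 0.54^2 = 1.8292
Step 4: |B_a(0.6)| = sqrt(1.81 / 1.8292) = sqrt(0.989504)
Step 5: = 0.9947

0.9947


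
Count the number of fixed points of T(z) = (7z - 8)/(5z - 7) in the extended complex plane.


Step 1: Fixed points satisfy T(z) = z
Step 2: 5z^2 - 14z + 8 = 0
Step 3: Discriminant = (-14)^2 - 4*5*8 = 36
Step 4: Number of fixed points = 2

2


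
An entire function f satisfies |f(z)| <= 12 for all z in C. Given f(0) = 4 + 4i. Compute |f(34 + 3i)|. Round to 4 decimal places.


Step 1: By Liouville's theorem, a bounded entire function is constant.
Step 2: f(z) = f(0) = 4 + 4i for all z.
Step 3: |f(w)| = |4 + 4i| = sqrt(16 + 16)
Step 4: = 5.6569

5.6569


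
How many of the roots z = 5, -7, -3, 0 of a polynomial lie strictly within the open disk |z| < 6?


Step 1: Check each root:
  z = 5: |5| = 5 < 6
  z = -7: |-7| = 7 >= 6
  z = -3: |-3| = 3 < 6
  z = 0: |0| = 0 < 6
Step 2: Count = 3

3


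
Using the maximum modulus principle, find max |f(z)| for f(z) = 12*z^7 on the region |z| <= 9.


Step 1: On |z| = 9, |f(z)| = 12 * |z|^7 = 12 * 9^7
Step 2: By maximum modulus principle, maximum is on boundary.
Step 3: Maximum = 12 * 4782969 = 57395628

57395628


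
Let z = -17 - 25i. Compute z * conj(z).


Step 1: conj(z) = -17 + 25i
Step 2: z * conj(z) = (-17)^2 + (-25)^2
Step 3: = 289 + 625 = 914

914


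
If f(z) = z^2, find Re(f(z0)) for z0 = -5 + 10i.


Step 1: z0 = -5 + 10i
Step 2: z0^2 = (-5)^2 - 10^2 - 100i
Step 3: real part = 25 - 100 = -75

-75


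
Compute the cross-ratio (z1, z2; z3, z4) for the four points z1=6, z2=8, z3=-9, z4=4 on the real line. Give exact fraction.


Step 1: (z1-z3)(z2-z4) = 15 * 4 = 60
Step 2: (z1-z4)(z2-z3) = 2 * 17 = 34
Step 3: Cross-ratio = 60/34 = 30/17

30/17


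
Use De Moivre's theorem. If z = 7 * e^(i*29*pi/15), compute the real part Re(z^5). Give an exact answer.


Step 1: By De Moivre's theorem, z^5 = 7^5 * e^(i*5*29*pi/15) = 16807 * (cos(29*pi/3) + i*sin(29*pi/3))
Step 2: |z|^5 = 7^5 = 16807
Step 3: Reduce the angle mod 2*pi: 29*pi/3 - 8*pi = 5*pi/3
Step 4: cos(5*pi/3) = 1/2
Step 5: Re(z^5) = 16807 * 1/2 = 16807/2

16807/2


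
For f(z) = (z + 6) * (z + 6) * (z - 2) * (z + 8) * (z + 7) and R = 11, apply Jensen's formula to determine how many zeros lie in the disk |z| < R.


Jensen's formula: (1/2pi)*integral log|f(Re^it)|dt = log|f(0)| + sum_{|a_k|<R} log(R/|a_k|)
Step 1: f(0) = 6 * 6 * (-2) * 8 * 7 = -4032
Step 2: log|f(0)| = log|-6| + log|-6| + log|2| + log|-8| + log|-7| = 8.302
Step 3: Zeros inside |z| < 11: -6, -6, 2, -8, -7
Step 4: Jensen sum = log(11/6) + log(11/6) + log(11/2) + log(11/8) + log(11/7) = 3.6875
Step 5: n(R) = number of terms in the Jensen sum = count of zeros inside |z| < 11 = 5

5


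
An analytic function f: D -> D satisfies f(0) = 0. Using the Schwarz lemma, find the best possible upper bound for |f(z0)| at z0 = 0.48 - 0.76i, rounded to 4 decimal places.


Step 1: Schwarz lemma: if f: D -> D is analytic with f(0) = 0, then |f(z)| <= |z| for all z in D, and this is sharp (f(z) = z).
Step 2: |z0|^2 = 0.48^2 + (-0.76)^2 = 0.808
Step 3: |z0| = sqrt(0.808) = 0.898888
Step 4: Best bound = |z0| = 0.8989

0.8989


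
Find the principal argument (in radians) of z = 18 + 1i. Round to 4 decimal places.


Step 1: z = 18 + 1i
Step 2: arg(z) = atan2(1, 18)
Step 3: arg(z) = 0.0555

0.0555


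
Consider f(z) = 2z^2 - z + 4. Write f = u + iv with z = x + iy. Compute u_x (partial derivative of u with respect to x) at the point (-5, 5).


Step 1: f(z) = 2(x+iy)^2 - (x+iy) + 4
Step 2: u = 2(x^2 - y^2) - x + 4
Step 3: u_x = 4x - 1
Step 4: At (-5, 5): u_x = -20 - 1 = -21

-21


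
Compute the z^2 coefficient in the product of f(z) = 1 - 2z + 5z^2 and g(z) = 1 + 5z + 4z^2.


Step 1: z^2 term in f*g comes from: (1)*(4z^2) + (-2z)*(5z) + (5z^2)*(1)
Step 2: = 4 - 10 + 5
Step 3: = -1

-1


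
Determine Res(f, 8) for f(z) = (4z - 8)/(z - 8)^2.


Step 1: Pole of order 2 at z = 8
Step 2: Res = lim d/dz [(z - 8)^2 * f(z)] as z -> 8
Step 3: (z - 8)^2 * f(z) = 4z - 8
Step 4: d/dz[4z - 8] = 4

4


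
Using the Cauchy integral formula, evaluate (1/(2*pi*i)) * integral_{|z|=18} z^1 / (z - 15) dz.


Step 1: f(z) = z^1, a = 15 is inside |z| = 18
Step 2: By Cauchy integral formula: (1/(2pi*i)) * integral = f(a)
Step 3: f(15) = 15^1 = 15

15


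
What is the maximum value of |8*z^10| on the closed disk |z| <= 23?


Step 1: On |z| = 23, |f(z)| = 8 * |z|^10 = 8 * 23^10
Step 2: By maximum modulus principle, maximum is on boundary.
Step 3: Maximum = 8 * 41426511213649 = 331412089709192

331412089709192


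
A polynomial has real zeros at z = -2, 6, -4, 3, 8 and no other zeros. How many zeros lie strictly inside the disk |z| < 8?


Step 1: Check each root:
  z = -2: |-2| = 2 < 8
  z = 6: |6| = 6 < 8
  z = -4: |-4| = 4 < 8
  z = 3: |3| = 3 < 8
  z = 8: |8| = 8 >= 8
Step 2: Count = 4

4


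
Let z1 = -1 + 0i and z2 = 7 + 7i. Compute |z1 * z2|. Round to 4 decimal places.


Step 1: |z1| = sqrt((-1)^2 + 0^2) = sqrt(1)
Step 2: |z2| = sqrt(7^2 + 7^2) = sqrt(98)
Step 3: |z1*z2| = |z1|*|z2| = sqrt(1) * sqrt(98) = sqrt(1 * 98) = sqrt(98)
Step 4: = 9.8995

9.8995


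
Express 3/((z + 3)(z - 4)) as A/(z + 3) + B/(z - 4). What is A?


Step 1: Multiply both sides by (z + 3) and set z = -3
Step 2: A = 3 / (-3 - 4)
Step 3: A = 3 / (-7)
Step 4: A = -3/7

-3/7


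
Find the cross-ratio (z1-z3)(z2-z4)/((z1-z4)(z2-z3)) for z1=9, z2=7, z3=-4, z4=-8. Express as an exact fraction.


Step 1: (z1-z3)(z2-z4) = 13 * 15 = 195
Step 2: (z1-z4)(z2-z3) = 17 * 11 = 187
Step 3: Cross-ratio = 195/187 = 195/187

195/187


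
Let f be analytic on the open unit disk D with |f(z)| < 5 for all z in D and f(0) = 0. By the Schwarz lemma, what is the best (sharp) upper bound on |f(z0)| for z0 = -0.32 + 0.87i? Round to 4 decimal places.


Step 1: g = f/5 maps D -> D with g(0) = 0, so by the Schwarz lemma |g(z)| <= |z|, i.e. |f(z)| <= 5|z|; this is sharp (f(z) = 5z).
Step 2: |z0|^2 = (-0.32)^2 + 0.87^2 = 0.8593
Step 3: |z0| = sqrt(0.8593) = 0.926984
Step 4: Best bound = 5 * |z0| = 5 * 0.926984 = 4.6349

4.6349


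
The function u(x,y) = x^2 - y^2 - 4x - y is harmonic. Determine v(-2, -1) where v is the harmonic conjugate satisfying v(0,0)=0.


Step 1: v_x = -u_y = 2y + 1
Step 2: v_y = u_x = 2x - 4
Step 3: v = 2xy + x - 4y + C
Step 4: v(0,0) = 0 => C = 0
Step 5: v(-2, -1) = 6

6


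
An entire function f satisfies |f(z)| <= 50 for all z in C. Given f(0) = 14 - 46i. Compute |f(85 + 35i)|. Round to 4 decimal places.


Step 1: By Liouville's theorem, a bounded entire function is constant.
Step 2: f(z) = f(0) = 14 - 46i for all z.
Step 3: |f(w)| = |14 - 46i| = sqrt(196 + 2116)
Step 4: = 48.0833

48.0833
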